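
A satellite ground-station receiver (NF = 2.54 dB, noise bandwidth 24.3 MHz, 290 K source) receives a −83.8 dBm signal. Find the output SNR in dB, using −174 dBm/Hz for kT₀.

Noise floor: N = −174 + 10 log₁₀(B) + NF
10 log₁₀(2.43×10⁷) = 73.86 dB
N = −174 + 73.86 + 2.54 = −97.60 dBm
SNR = P_sig − N = −83.8 − (−97.60) = 13.80 dB → 13.8 dB

13.8 dB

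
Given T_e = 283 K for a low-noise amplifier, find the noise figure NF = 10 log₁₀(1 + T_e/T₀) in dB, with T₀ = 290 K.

2.96 dB

F = 1 + T_e/T₀ = 1 + 283/290 = 1.97586
NF = 10 log₁₀(1.97586) = 2.96 dB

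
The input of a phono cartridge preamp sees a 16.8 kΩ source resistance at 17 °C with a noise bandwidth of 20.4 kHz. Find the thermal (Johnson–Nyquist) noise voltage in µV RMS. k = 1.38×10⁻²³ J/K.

2.34 µV

T = 17 °C + 273.15 = 290.15 K
V_n = √(4kTRB)
4kTRB = 4 × 1.38×10⁻²³ × 290.15 × 1.68×10⁴ × 2.04×10⁴ = 5.49×10⁻¹² V²
V_n = √(5.49×10⁻¹²) = 2.34×10⁻⁶ V = 2.34 µV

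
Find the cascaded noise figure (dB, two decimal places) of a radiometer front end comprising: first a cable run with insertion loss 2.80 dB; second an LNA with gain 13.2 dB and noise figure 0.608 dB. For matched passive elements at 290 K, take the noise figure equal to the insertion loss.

3.41 dB

Convert to linear (a loss of L dB is a gain of −L dB): F_i = 10^(NF_i/10), G_i = 10^(G_i,dB/10)
  Stage 1: F_1 = 10^(2.80/10) = 1.905, G_1 = 10^(−2.80/10) = 0.5248
  Stage 2: F_2 = 10^(0.608/10) = 1.150, G_2 = 10^(13.2/10) = 20.89
Friis cascade:
  F = 1.905 + (1.150 − 1)/0.5248 = 2.192
NF = 10 log₁₀(2.192) = 3.41 dB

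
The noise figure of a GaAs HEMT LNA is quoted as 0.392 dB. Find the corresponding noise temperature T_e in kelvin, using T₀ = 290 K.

F = 10^(0.392/10) = 1.09446
T_e = (F − 1)·T₀ = (1.09446 − 1) × 290 = 27.4 K

27.4 K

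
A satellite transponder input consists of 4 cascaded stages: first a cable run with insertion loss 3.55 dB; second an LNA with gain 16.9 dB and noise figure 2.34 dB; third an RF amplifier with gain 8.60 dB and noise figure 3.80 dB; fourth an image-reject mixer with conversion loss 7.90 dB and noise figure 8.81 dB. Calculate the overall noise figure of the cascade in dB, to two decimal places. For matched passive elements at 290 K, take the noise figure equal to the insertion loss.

Convert to linear (a loss of L dB is a gain of −L dB): F_i = 10^(NF_i/10), G_i = 10^(G_i,dB/10)
  Stage 1: F_1 = 10^(3.55/10) = 2.265, G_1 = 10^(−3.55/10) = 0.4416
  Stage 2: F_2 = 10^(2.34/10) = 1.714, G_2 = 10^(16.9/10) = 48.98
  Stage 3: F_3 = 10^(3.80/10) = 2.399, G_3 = 10^(8.60/10) = 7.244
  Stage 4: F_4 = 10^(8.81/10) = 7.603, G_4 = 10^(−7.90/10) = 0.1622
Friis cascade:
  F = 2.265 + (1.714 − 1)/0.4416 + (2.399 − 1)/21.63 + (7.603 − 1)/156.7 = 3.988
NF = 10 log₁₀(3.988) = 6.01 dB

6.01 dB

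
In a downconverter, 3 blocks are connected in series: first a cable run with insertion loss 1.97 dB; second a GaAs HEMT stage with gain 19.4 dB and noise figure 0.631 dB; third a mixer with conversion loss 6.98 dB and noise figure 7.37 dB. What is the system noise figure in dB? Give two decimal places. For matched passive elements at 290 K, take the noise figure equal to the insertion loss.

Convert to linear (a loss of L dB is a gain of −L dB): F_i = 10^(NF_i/10), G_i = 10^(G_i,dB/10)
  Stage 1: F_1 = 10^(1.97/10) = 1.574, G_1 = 10^(−1.97/10) = 0.6353
  Stage 2: F_2 = 10^(0.631/10) = 1.156, G_2 = 10^(19.4/10) = 87.10
  Stage 3: F_3 = 10^(7.37/10) = 5.458, G_3 = 10^(−6.98/10) = 0.2004
Friis cascade:
  F = 1.574 + (1.156 − 1)/0.6353 + (5.458 − 1)/55.34 = 1.901
NF = 10 log₁₀(1.901) = 2.79 dB

2.79 dB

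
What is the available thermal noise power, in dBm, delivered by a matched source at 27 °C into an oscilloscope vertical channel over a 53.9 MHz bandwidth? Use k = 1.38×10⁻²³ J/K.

T = 27 °C + 273.15 = 300.15 K
P_n = kTB = 1.38×10⁻²³ × 300.15 × 5.39×10⁷ = 2.23×10⁻¹³ W
In dBm: 10 log₁₀(2.23×10⁻¹³ / 10⁻³) = −96.5 dBm

−96.5 dBm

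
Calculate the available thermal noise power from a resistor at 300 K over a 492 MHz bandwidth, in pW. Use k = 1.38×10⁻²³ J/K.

2.04 pW

P_n = kTB = 1.38×10⁻²³ × 300 × 4.92×10⁸ = 2.04×10⁻¹² W = 2.04 pW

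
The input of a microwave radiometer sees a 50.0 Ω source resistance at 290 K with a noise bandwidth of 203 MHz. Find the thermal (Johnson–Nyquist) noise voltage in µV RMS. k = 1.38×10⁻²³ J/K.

V_n = √(4kTRB)
4kTRB = 4 × 1.38×10⁻²³ × 290 × 5.00×10¹ × 2.03×10⁸ = 1.62×10⁻¹⁰ V²
V_n = √(1.62×10⁻¹⁰) = 1.27×10⁻⁵ V = 12.7 µV

12.7 µV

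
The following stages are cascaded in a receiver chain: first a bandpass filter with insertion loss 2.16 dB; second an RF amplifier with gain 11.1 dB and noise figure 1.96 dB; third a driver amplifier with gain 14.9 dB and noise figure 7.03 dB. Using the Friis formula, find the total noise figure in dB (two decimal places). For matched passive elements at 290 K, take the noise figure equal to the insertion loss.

4.91 dB

Convert to linear (a loss of L dB is a gain of −L dB): F_i = 10^(NF_i/10), G_i = 10^(G_i,dB/10)
  Stage 1: F_1 = 10^(2.16/10) = 1.644, G_1 = 10^(−2.16/10) = 0.6081
  Stage 2: F_2 = 10^(1.96/10) = 1.570, G_2 = 10^(11.1/10) = 12.88
  Stage 3: F_3 = 10^(7.03/10) = 5.047, G_3 = 10^(14.9/10) = 30.90
Friis cascade:
  F = 1.644 + (1.570 − 1)/0.6081 + (5.047 − 1)/7.834 = 3.099
NF = 10 log₁₀(3.099) = 4.91 dB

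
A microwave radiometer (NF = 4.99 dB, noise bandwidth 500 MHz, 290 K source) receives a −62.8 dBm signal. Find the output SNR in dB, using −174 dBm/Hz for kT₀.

Noise floor: N = −174 + 10 log₁₀(B) + NF
10 log₁₀(5.00×10⁸) = 86.99 dB
N = −174 + 86.99 + 4.99 = −82.02 dBm
SNR = P_sig − N = −62.8 − (−82.02) = 19.22 dB → 19.2 dB

19.2 dB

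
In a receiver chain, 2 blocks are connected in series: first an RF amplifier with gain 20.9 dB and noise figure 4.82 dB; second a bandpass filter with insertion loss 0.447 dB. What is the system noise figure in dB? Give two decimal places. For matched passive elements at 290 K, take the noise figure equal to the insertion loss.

Convert to linear (a loss of L dB is a gain of −L dB): F_i = 10^(NF_i/10), G_i = 10^(G_i,dB/10)
  Stage 1: F_1 = 10^(4.82/10) = 3.034, G_1 = 10^(20.9/10) = 123.0
  Stage 2: F_2 = 10^(0.447/10) = 1.108, G_2 = 10^(−0.447/10) = 0.9022
Friis cascade:
  F = 3.034 + (1.108 − 1)/123.0 = 3.035
NF = 10 log₁₀(3.035) = 4.82 dB

4.82 dB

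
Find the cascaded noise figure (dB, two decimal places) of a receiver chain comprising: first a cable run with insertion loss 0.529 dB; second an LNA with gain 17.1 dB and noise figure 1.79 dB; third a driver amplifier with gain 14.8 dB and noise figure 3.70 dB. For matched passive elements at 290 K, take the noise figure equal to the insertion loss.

Convert to linear (a loss of L dB is a gain of −L dB): F_i = 10^(NF_i/10), G_i = 10^(G_i,dB/10)
  Stage 1: F_1 = 10^(0.529/10) = 1.130, G_1 = 10^(−0.529/10) = 0.8853
  Stage 2: F_2 = 10^(1.79/10) = 1.510, G_2 = 10^(17.1/10) = 51.29
  Stage 3: F_3 = 10^(3.70/10) = 2.344, G_3 = 10^(14.8/10) = 30.20
Friis cascade:
  F = 1.130 + (1.510 − 1)/0.8853 + (2.344 − 1)/45.40 = 1.735
NF = 10 log₁₀(1.735) = 2.39 dB

2.39 dB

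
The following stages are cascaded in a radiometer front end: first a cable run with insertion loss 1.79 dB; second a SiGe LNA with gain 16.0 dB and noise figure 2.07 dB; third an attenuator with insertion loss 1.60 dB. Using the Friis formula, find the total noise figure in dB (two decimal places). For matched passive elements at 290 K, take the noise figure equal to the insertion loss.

Convert to linear (a loss of L dB is a gain of −L dB): F_i = 10^(NF_i/10), G_i = 10^(G_i,dB/10)
  Stage 1: F_1 = 10^(1.79/10) = 1.510, G_1 = 10^(−1.79/10) = 0.6622
  Stage 2: F_2 = 10^(2.07/10) = 1.611, G_2 = 10^(16.0/10) = 39.81
  Stage 3: F_3 = 10^(1.60/10) = 1.445, G_3 = 10^(−1.60/10) = 0.6918
Friis cascade:
  F = 1.510 + (1.611 − 1)/0.6622 + (1.445 − 1)/26.36 = 2.449
NF = 10 log₁₀(2.449) = 3.89 dB

3.89 dB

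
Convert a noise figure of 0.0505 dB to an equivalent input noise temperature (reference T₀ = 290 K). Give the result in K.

3.39 K

F = 10^(0.0505/10) = 1.0117
T_e = (F − 1)·T₀ = (1.0117 − 1) × 290 = 3.39 K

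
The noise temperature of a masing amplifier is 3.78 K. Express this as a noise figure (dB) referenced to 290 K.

F = 1 + T_e/T₀ = 1 + 3.78/290 = 1.01303
NF = 10 log₁₀(1.01303) = 0.056 dB

0.056 dB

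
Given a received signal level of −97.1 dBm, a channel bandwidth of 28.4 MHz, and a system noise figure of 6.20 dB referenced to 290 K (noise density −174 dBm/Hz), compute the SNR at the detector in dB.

−3.8 dB

Noise floor: N = −174 + 10 log₁₀(B) + NF
10 log₁₀(2.84×10⁷) = 74.53 dB
N = −174 + 74.53 + 6.20 = −93.27 dBm
SNR = P_sig − N = −97.1 − (−93.27) = −3.83 dB → −3.8 dB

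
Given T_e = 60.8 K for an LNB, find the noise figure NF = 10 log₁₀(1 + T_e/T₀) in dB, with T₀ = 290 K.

0.827 dB

F = 1 + T_e/T₀ = 1 + 60.8/290 = 1.20966
NF = 10 log₁₀(1.20966) = 0.827 dB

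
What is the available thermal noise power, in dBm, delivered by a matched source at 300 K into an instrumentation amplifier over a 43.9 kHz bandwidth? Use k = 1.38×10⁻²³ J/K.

P_n = kTB = 1.38×10⁻²³ × 300 × 4.39×10⁴ = 1.82×10⁻¹⁶ W
In dBm: 10 log₁₀(1.82×10⁻¹⁶ / 10⁻³) = −127.4 dBm

−127.4 dBm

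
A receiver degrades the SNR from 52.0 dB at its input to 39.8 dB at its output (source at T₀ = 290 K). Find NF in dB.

NF (dB) = SNR_in(dB) − SNR_out(dB) when the source is at T₀
NF = 52.0 − 39.8 = 12.2 dB

12.2 dB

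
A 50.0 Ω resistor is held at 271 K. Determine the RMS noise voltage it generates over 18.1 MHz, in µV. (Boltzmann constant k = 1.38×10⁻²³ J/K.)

V_n = √(4kTRB)
4kTRB = 4 × 1.38×10⁻²³ × 271 × 5.00×10¹ × 1.81×10⁷ = 1.35×10⁻¹¹ V²
V_n = √(1.35×10⁻¹¹) = 3.68×10⁻⁶ V = 3.68 µV

3.68 µV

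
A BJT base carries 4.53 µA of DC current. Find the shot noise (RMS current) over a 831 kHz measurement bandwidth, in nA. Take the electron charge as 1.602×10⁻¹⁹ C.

I_n = √(2qI·B)
2qI·B = 2 × 1.602×10⁻¹⁹ × 4.53×10⁻⁶ × 8.31×10⁵ = 1.21×10⁻¹⁸ A²
I_n = √(1.21×10⁻¹⁸) = 1.10×10⁻⁹ A = 1.10 nA

1.10 nA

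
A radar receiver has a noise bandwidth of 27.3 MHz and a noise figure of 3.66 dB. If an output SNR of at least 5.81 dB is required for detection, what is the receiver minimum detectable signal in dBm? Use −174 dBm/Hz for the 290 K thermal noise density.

−90.2 dBm

Sensitivity = −174 + 10 log₁₀(B) + NF + SNR_min
= −174 + 74.36 + 3.66 + 5.81
= −90.17 dBm → −90.2 dBm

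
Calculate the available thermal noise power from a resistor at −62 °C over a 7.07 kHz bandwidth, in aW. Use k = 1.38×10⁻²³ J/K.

T = −62 °C + 273.15 = 211.15 K
P_n = kTB = 1.38×10⁻²³ × 211.15 × 7.07×10³ = 2.06×10⁻¹⁷ W = 20.6 aW

20.6 aW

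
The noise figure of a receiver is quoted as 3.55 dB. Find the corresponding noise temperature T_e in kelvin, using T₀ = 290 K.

367 K

F = 10^(3.55/10) = 2.26464
T_e = (F − 1)·T₀ = (2.26464 − 1) × 290 = 367 K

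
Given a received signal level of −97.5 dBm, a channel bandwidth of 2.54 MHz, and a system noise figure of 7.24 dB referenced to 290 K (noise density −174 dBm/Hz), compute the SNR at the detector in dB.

5.2 dB

Noise floor: N = −174 + 10 log₁₀(B) + NF
10 log₁₀(2.54×10⁶) = 64.05 dB
N = −174 + 64.05 + 7.24 = −102.71 dBm
SNR = P_sig − N = −97.5 − (−102.71) = 5.21 dB → 5.2 dB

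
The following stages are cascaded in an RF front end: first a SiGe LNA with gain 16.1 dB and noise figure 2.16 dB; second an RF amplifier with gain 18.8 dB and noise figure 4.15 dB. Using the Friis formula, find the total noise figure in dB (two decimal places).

2.26 dB

Convert to linear (a loss of L dB is a gain of −L dB): F_i = 10^(NF_i/10), G_i = 10^(G_i,dB/10)
  Stage 1: F_1 = 10^(2.16/10) = 1.644, G_1 = 10^(16.1/10) = 40.74
  Stage 2: F_2 = 10^(4.15/10) = 2.600, G_2 = 10^(18.8/10) = 75.86
Friis cascade:
  F = 1.644 + (2.600 − 1)/40.74 = 1.684
NF = 10 log₁₀(1.684) = 2.26 dB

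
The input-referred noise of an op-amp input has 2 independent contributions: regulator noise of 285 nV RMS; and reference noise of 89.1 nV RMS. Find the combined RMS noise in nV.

Uncorrelated sources add in power (mean-square): V_tot = √(ΣV_i²)
V_tot = √[(2.85×10⁻⁷)² + (8.91×10⁻⁸)²] = 2.99×10⁻⁷ V = 299 nV

299 nV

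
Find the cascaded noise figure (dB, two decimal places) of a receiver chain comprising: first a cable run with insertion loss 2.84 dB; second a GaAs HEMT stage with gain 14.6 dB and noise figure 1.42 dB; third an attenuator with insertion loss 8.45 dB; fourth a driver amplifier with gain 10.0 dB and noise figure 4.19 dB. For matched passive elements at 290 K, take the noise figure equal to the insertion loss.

Convert to linear (a loss of L dB is a gain of −L dB): F_i = 10^(NF_i/10), G_i = 10^(G_i,dB/10)
  Stage 1: F_1 = 10^(2.84/10) = 1.923, G_1 = 10^(−2.84/10) = 0.5200
  Stage 2: F_2 = 10^(1.42/10) = 1.387, G_2 = 10^(14.6/10) = 28.84
  Stage 3: F_3 = 10^(8.45/10) = 6.998, G_3 = 10^(−8.45/10) = 0.1429
  Stage 4: F_4 = 10^(4.19/10) = 2.624, G_4 = 10^(10.0/10) = 10.00
Friis cascade:
  F = 1.923 + (1.387 − 1)/0.5200 + (6.998 − 1)/15.00 + (2.624 − 1)/2.143 = 3.825
NF = 10 log₁₀(3.825) = 5.83 dB

5.83 dB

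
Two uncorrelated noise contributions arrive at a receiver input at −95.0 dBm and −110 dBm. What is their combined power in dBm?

Convert to linear, add, convert back:
P₁ = 3.16×10⁻¹³ W, P₂ = 1.00×10⁻¹⁴ W
P_tot = 3.26×10⁻¹³ W → 10 log₁₀(P_tot / 10⁻³) = −94.9 dBm

−94.9 dBm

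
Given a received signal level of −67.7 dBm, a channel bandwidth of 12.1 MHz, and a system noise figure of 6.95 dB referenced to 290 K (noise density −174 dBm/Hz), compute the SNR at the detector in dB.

28.5 dB

Noise floor: N = −174 + 10 log₁₀(B) + NF
10 log₁₀(1.21×10⁷) = 70.83 dB
N = −174 + 70.83 + 6.95 = −96.22 dBm
SNR = P_sig − N = −67.7 − (−96.22) = 28.52 dB → 28.5 dB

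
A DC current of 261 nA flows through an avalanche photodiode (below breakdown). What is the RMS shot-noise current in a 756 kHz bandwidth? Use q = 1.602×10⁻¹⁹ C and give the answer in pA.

I_n = √(2qI·B)
2qI·B = 2 × 1.602×10⁻¹⁹ × 2.61×10⁻⁷ × 7.56×10⁵ = 6.32×10⁻²⁰ A²
I_n = √(6.32×10⁻²⁰) = 2.51×10⁻¹⁰ A = 251 pA

251 pA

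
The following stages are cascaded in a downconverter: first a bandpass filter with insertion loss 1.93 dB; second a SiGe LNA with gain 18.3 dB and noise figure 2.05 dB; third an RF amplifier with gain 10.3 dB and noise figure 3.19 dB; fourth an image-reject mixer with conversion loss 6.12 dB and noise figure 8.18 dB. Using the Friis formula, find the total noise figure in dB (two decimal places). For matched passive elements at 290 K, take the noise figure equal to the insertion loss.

Convert to linear (a loss of L dB is a gain of −L dB): F_i = 10^(NF_i/10), G_i = 10^(G_i,dB/10)
  Stage 1: F_1 = 10^(1.93/10) = 1.560, G_1 = 10^(−1.93/10) = 0.6412
  Stage 2: F_2 = 10^(2.05/10) = 1.603, G_2 = 10^(18.3/10) = 67.61
  Stage 3: F_3 = 10^(3.19/10) = 2.084, G_3 = 10^(10.3/10) = 10.72
  Stage 4: F_4 = 10^(8.18/10) = 6.577, G_4 = 10^(−6.12/10) = 0.2443
Friis cascade:
  F = 1.560 + (1.603 − 1)/0.6412 + (2.084 − 1)/43.35 + (6.577 − 1)/464.5 = 2.537
NF = 10 log₁₀(2.537) = 4.04 dB

4.04 dB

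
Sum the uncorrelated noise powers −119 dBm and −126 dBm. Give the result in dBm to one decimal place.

Convert to linear, add, convert back:
P₁ = 1.26×10⁻¹⁵ W, P₂ = 2.51×10⁻¹⁶ W
P_tot = 1.51×10⁻¹⁵ W → 10 log₁₀(P_tot / 10⁻³) = −118.2 dBm

−118.2 dBm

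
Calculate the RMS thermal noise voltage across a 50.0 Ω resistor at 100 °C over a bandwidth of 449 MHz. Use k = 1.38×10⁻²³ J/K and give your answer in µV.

T = 100 °C + 273.15 = 373.15 K
V_n = √(4kTRB)
4kTRB = 4 × 1.38×10⁻²³ × 373.15 × 5.00×10¹ × 4.49×10⁸ = 4.62×10⁻¹⁰ V²
V_n = √(4.62×10⁻¹⁰) = 2.15×10⁻⁵ V = 21.5 µV

21.5 µV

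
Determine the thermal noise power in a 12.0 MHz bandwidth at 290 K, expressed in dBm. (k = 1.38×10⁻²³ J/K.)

P_n = kTB = 1.38×10⁻²³ × 290 × 1.20×10⁷ = 4.80×10⁻¹⁴ W
In dBm: 10 log₁₀(4.80×10⁻¹⁴ / 10⁻³) = −103.2 dBm

−103.2 dBm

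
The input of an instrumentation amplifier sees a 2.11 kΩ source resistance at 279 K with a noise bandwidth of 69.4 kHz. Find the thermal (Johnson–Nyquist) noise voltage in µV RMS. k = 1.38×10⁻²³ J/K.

V_n = √(4kTRB)
4kTRB = 4 × 1.38×10⁻²³ × 279 × 2.11×10³ × 6.94×10⁴ = 2.26×10⁻¹² V²
V_n = √(2.26×10⁻¹²) = 1.50×10⁻⁶ V = 1.50 µV

1.50 µV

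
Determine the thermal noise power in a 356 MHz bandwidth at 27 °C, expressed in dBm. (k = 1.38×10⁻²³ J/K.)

−88.3 dBm

T = 27 °C + 273.15 = 300.15 K
P_n = kTB = 1.38×10⁻²³ × 300.15 × 3.56×10⁸ = 1.47×10⁻¹² W
In dBm: 10 log₁₀(1.47×10⁻¹² / 10⁻³) = −88.3 dBm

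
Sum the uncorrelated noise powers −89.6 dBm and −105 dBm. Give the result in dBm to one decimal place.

Convert to linear, add, convert back:
P₁ = 1.10×10⁻¹² W, P₂ = 3.16×10⁻¹⁴ W
P_tot = 1.13×10⁻¹² W → 10 log₁₀(P_tot / 10⁻³) = −89.5 dBm

−89.5 dBm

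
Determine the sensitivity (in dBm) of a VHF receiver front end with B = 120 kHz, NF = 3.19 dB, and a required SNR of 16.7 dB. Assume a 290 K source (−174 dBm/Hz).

−103.3 dBm

Sensitivity = −174 + 10 log₁₀(B) + NF + SNR_min
= −174 + 50.79 + 3.19 + 16.7
= −103.32 dBm → −103.3 dBm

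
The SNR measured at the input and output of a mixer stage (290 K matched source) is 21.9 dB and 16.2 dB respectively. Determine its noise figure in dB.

NF (dB) = SNR_in(dB) − SNR_out(dB) when the source is at T₀
NF = 21.9 − 16.2 = 5.7 dB

5.7 dB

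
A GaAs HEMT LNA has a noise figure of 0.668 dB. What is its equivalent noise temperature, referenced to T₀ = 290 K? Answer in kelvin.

48.2 K

F = 10^(0.668/10) = 1.16627
T_e = (F − 1)·T₀ = (1.16627 − 1) × 290 = 48.2 K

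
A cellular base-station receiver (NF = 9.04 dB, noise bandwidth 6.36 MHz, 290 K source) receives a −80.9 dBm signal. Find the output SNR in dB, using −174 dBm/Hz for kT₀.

16.0 dB

Noise floor: N = −174 + 10 log₁₀(B) + NF
10 log₁₀(6.36×10⁶) = 68.03 dB
N = −174 + 68.03 + 9.04 = −96.93 dBm
SNR = P_sig − N = −80.9 − (−96.93) = 16.03 dB → 16.0 dB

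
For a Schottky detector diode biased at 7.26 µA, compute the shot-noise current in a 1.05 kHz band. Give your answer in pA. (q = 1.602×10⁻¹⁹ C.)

I_n = √(2qI·B)
2qI·B = 2 × 1.602×10⁻¹⁹ × 7.26×10⁻⁶ × 1.05×10³ = 2.44×10⁻²¹ A²
I_n = √(2.44×10⁻²¹) = 4.94×10⁻¹¹ A = 49.4 pA

49.4 pA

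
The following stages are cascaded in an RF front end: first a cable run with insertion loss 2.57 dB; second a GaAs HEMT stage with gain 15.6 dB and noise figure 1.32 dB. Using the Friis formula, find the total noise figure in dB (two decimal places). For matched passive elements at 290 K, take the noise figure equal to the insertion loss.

3.89 dB

Convert to linear (a loss of L dB is a gain of −L dB): F_i = 10^(NF_i/10), G_i = 10^(G_i,dB/10)
  Stage 1: F_1 = 10^(2.57/10) = 1.807, G_1 = 10^(−2.57/10) = 0.5534
  Stage 2: F_2 = 10^(1.32/10) = 1.355, G_2 = 10^(15.6/10) = 36.31
Friis cascade:
  F = 1.807 + (1.355 − 1)/0.5534 = 2.449
NF = 10 log₁₀(2.449) = 3.89 dB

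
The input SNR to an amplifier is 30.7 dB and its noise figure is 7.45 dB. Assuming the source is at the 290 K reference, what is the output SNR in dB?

23.25 dB

By definition F = SNR_in/SNR_out, so in dB: SNR_out = SNR_in − NF
SNR_out = 30.7 − 7.45 = 23.25 dB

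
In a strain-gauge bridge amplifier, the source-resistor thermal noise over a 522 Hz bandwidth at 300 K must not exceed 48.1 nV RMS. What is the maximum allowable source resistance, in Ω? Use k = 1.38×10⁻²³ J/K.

Johnson–Nyquist: V_n = √(4kTRB) ⇒ R = V_n² / (4kTB)
4kTB = 4 × 1.38×10⁻²³ × 300 × 5.22×10² = 8.64×10⁻¹⁸
R = (4.81×10⁻⁸)² / 8.64×10⁻¹⁸ = 2.68×10² Ω = 268 Ω

268 Ω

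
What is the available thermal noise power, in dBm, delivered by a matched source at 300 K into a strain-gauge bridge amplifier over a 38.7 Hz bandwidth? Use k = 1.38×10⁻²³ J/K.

P_n = kTB = 1.38×10⁻²³ × 300 × 3.87×10¹ = 1.60×10⁻¹⁹ W
In dBm: 10 log₁₀(1.60×10⁻¹⁹ / 10⁻³) = −158.0 dBm

−158.0 dBm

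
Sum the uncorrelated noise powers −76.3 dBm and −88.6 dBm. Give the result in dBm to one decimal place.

−76.1 dBm

Convert to linear, add, convert back:
P₁ = 2.34×10⁻¹¹ W, P₂ = 1.38×10⁻¹² W
P_tot = 2.48×10⁻¹¹ W → 10 log₁₀(P_tot / 10⁻³) = −76.1 dBm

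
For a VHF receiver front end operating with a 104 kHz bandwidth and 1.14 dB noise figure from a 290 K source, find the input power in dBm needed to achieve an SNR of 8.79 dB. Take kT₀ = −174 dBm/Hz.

Sensitivity = −174 + 10 log₁₀(B) + NF + SNR_min
= −174 + 50.17 + 1.14 + 8.79
= −113.90 dBm → −113.9 dBm

−113.9 dBm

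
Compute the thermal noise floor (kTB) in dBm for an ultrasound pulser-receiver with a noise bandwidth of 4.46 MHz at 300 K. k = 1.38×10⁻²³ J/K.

−107.3 dBm

P_n = kTB = 1.38×10⁻²³ × 300 × 4.46×10⁶ = 1.85×10⁻¹⁴ W
In dBm: 10 log₁₀(1.85×10⁻¹⁴ / 10⁻³) = −107.3 dBm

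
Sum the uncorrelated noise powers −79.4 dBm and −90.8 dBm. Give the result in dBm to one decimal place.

Convert to linear, add, convert back:
P₁ = 1.15×10⁻¹¹ W, P₂ = 8.32×10⁻¹³ W
P_tot = 1.23×10⁻¹¹ W → 10 log₁₀(P_tot / 10⁻³) = −79.1 dBm

−79.1 dBm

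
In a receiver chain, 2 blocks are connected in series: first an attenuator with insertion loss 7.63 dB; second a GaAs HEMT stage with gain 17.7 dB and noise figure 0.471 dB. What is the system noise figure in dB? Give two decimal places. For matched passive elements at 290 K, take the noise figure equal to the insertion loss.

Convert to linear (a loss of L dB is a gain of −L dB): F_i = 10^(NF_i/10), G_i = 10^(G_i,dB/10)
  Stage 1: F_1 = 10^(7.63/10) = 5.794, G_1 = 10^(−7.63/10) = 0.1726
  Stage 2: F_2 = 10^(0.471/10) = 1.115, G_2 = 10^(17.7/10) = 58.88
Friis cascade:
  F = 5.794 + (1.115 − 1)/0.1726 = 6.458
NF = 10 log₁₀(6.458) = 8.10 dB

8.10 dB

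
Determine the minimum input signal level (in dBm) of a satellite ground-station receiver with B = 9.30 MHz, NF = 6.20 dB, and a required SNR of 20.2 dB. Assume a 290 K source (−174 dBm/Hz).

Sensitivity = −174 + 10 log₁₀(B) + NF + SNR_min
= −174 + 69.68 + 6.20 + 20.2
= −77.92 dBm → −77.9 dBm

−77.9 dBm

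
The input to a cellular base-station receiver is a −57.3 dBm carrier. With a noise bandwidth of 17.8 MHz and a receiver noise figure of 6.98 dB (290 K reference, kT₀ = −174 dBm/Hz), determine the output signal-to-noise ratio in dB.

Noise floor: N = −174 + 10 log₁₀(B) + NF
10 log₁₀(1.78×10⁷) = 72.5 dB
N = −174 + 72.5 + 6.98 = −94.52 dBm
SNR = P_sig − N = −57.3 − (−94.52) = 37.22 dB → 37.2 dB

37.2 dB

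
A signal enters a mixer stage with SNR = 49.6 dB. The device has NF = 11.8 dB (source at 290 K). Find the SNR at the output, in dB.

37.8 dB

By definition F = SNR_in/SNR_out, so in dB: SNR_out = SNR_in − NF
SNR_out = 49.6 − 11.8 = 37.8 dB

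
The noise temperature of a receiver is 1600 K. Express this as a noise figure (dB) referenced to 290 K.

F = 1 + T_e/T₀ = 1 + 1600/290 = 6.51724
NF = 10 log₁₀(6.51724) = 8.14 dB

8.14 dB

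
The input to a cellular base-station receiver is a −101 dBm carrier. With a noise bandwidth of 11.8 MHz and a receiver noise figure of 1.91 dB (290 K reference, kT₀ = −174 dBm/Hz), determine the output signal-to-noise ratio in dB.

0.4 dB

Noise floor: N = −174 + 10 log₁₀(B) + NF
10 log₁₀(1.18×10⁷) = 70.72 dB
N = −174 + 70.72 + 1.91 = −101.37 dBm
SNR = P_sig − N = −101 − (−101.37) = 0.37 dB → 0.4 dB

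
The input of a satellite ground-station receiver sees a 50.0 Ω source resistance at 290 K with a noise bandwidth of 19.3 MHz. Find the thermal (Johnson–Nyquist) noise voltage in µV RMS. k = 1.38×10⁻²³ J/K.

V_n = √(4kTRB)
4kTRB = 4 × 1.38×10⁻²³ × 290 × 5.00×10¹ × 1.93×10⁷ = 1.54×10⁻¹¹ V²
V_n = √(1.54×10⁻¹¹) = 3.93×10⁻⁶ V = 3.93 µV

3.93 µV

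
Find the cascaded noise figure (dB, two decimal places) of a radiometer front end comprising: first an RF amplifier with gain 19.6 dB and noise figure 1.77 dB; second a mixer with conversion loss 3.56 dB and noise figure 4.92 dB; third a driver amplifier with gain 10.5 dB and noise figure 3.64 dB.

Convert to linear (a loss of L dB is a gain of −L dB): F_i = 10^(NF_i/10), G_i = 10^(G_i,dB/10)
  Stage 1: F_1 = 10^(1.77/10) = 1.503, G_1 = 10^(19.6/10) = 91.20
  Stage 2: F_2 = 10^(4.92/10) = 3.105, G_2 = 10^(−3.56/10) = 0.4406
  Stage 3: F_3 = 10^(3.64/10) = 2.312, G_3 = 10^(10.5/10) = 11.22
Friis cascade:
  F = 1.503 + (3.105 − 1)/91.20 + (2.312 − 1)/40.18 = 1.559
NF = 10 log₁₀(1.559) = 1.93 dB

1.93 dB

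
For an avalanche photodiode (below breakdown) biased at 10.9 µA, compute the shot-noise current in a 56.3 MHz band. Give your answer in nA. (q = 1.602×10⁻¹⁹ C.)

I_n = √(2qI·B)
2qI·B = 2 × 1.602×10⁻¹⁹ × 1.09×10⁻⁵ × 5.63×10⁷ = 1.97×10⁻¹⁶ A²
I_n = √(1.97×10⁻¹⁶) = 1.40×10⁻⁸ A = 14.0 nA

14.0 nA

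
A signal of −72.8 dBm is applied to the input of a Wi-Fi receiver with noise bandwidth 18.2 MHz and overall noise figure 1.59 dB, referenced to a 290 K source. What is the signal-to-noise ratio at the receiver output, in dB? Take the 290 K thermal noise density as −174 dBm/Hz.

Noise floor: N = −174 + 10 log₁₀(B) + NF
10 log₁₀(1.82×10⁷) = 72.6 dB
N = −174 + 72.6 + 1.59 = −99.81 dBm
SNR = P_sig − N = −72.8 − (−99.81) = 27.01 dB → 27.0 dB

27.0 dB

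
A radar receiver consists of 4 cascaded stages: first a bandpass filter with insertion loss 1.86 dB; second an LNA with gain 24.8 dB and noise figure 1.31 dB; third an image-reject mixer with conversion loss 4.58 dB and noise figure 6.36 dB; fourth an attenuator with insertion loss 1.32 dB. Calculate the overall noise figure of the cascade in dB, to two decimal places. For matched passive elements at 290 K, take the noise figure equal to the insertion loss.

3.22 dB

Convert to linear (a loss of L dB is a gain of −L dB): F_i = 10^(NF_i/10), G_i = 10^(G_i,dB/10)
  Stage 1: F_1 = 10^(1.86/10) = 1.535, G_1 = 10^(−1.86/10) = 0.6516
  Stage 2: F_2 = 10^(1.31/10) = 1.352, G_2 = 10^(24.8/10) = 302.0
  Stage 3: F_3 = 10^(6.36/10) = 4.325, G_3 = 10^(−4.58/10) = 0.3483
  Stage 4: F_4 = 10^(1.32/10) = 1.355, G_4 = 10^(−1.32/10) = 0.7379
Friis cascade:
  F = 1.535 + (1.352 − 1)/0.6516 + (4.325 − 1)/196.8 + (1.355 − 1)/68.55 = 2.097
NF = 10 log₁₀(2.097) = 3.22 dB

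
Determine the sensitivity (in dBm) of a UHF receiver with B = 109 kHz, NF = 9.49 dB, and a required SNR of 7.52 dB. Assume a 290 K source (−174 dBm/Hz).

−106.6 dBm

Sensitivity = −174 + 10 log₁₀(B) + NF + SNR_min
= −174 + 50.37 + 9.49 + 7.52
= −106.62 dBm → −106.6 dBm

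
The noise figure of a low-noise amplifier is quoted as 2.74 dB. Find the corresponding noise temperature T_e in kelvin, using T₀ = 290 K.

F = 10^(2.74/10) = 1.87932
T_e = (F − 1)·T₀ = (1.87932 − 1) × 290 = 255 K

255 K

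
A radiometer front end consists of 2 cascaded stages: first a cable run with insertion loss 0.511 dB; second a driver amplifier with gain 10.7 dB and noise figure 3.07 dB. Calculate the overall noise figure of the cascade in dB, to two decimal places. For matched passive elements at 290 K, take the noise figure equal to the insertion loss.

3.58 dB

Convert to linear (a loss of L dB is a gain of −L dB): F_i = 10^(NF_i/10), G_i = 10^(G_i,dB/10)
  Stage 1: F_1 = 10^(0.511/10) = 1.125, G_1 = 10^(−0.511/10) = 0.8890
  Stage 2: F_2 = 10^(3.07/10) = 2.028, G_2 = 10^(10.7/10) = 11.75
Friis cascade:
  F = 1.125 + (2.028 − 1)/0.8890 = 2.281
NF = 10 log₁₀(2.281) = 3.58 dB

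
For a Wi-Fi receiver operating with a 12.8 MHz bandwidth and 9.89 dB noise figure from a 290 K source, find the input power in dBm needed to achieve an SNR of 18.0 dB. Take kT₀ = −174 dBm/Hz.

−75.0 dBm

Sensitivity = −174 + 10 log₁₀(B) + NF + SNR_min
= −174 + 71.07 + 9.89 + 18.0
= −75.04 dBm → −75.0 dBm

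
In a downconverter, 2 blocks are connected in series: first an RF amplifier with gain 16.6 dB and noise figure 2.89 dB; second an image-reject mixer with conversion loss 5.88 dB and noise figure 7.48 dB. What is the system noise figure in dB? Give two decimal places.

3.11 dB

Convert to linear (a loss of L dB is a gain of −L dB): F_i = 10^(NF_i/10), G_i = 10^(G_i,dB/10)
  Stage 1: F_1 = 10^(2.89/10) = 1.945, G_1 = 10^(16.6/10) = 45.71
  Stage 2: F_2 = 10^(7.48/10) = 5.598, G_2 = 10^(−5.88/10) = 0.2582
Friis cascade:
  F = 1.945 + (5.598 − 1)/45.71 = 2.046
NF = 10 log₁₀(2.046) = 3.11 dB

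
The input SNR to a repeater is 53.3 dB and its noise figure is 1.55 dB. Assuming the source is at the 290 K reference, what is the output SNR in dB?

51.75 dB

By definition F = SNR_in/SNR_out, so in dB: SNR_out = SNR_in − NF
SNR_out = 53.3 − 1.55 = 51.75 dB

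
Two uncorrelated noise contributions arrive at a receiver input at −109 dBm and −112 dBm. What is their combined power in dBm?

−107.2 dBm

Convert to linear, add, convert back:
P₁ = 1.26×10⁻¹⁴ W, P₂ = 6.31×10⁻¹⁵ W
P_tot = 1.89×10⁻¹⁴ W → 10 log₁₀(P_tot / 10⁻³) = −107.2 dBm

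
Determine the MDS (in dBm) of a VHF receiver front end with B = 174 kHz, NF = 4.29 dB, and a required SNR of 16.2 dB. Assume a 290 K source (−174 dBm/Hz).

Sensitivity = −174 + 10 log₁₀(B) + NF + SNR_min
= −174 + 52.41 + 4.29 + 16.2
= −101.10 dBm → −101.1 dBm

−101.1 dBm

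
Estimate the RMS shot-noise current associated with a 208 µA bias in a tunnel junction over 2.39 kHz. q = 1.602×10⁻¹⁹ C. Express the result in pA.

399 pA

I_n = √(2qI·B)
2qI·B = 2 × 1.602×10⁻¹⁹ × 2.08×10⁻⁴ × 2.39×10³ = 1.59×10⁻¹⁹ A²
I_n = √(1.59×10⁻¹⁹) = 3.99×10⁻¹⁰ A = 399 pA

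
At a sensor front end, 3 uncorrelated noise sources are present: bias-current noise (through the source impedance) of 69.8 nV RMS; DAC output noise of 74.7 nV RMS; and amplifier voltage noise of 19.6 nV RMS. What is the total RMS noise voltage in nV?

104 nV

Uncorrelated sources add in power (mean-square): V_tot = √(ΣV_i²)
V_tot = √[(6.98×10⁻⁸)² + (7.47×10⁻⁸)² + (1.96×10⁻⁸)²] = 1.04×10⁻⁷ V = 104 nV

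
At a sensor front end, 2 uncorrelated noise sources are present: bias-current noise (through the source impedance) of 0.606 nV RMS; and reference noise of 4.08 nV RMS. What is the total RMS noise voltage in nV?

4.12 nV

Uncorrelated sources add in power (mean-square): V_tot = √(ΣV_i²)
V_tot = √[(6.06×10⁻¹⁰)² + (4.08×10⁻⁹)²] = 4.12×10⁻⁹ V = 4.12 nV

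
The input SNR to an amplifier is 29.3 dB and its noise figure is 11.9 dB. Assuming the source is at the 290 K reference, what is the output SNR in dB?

By definition F = SNR_in/SNR_out, so in dB: SNR_out = SNR_in − NF
SNR_out = 29.3 − 11.9 = 17.4 dB

17.4 dB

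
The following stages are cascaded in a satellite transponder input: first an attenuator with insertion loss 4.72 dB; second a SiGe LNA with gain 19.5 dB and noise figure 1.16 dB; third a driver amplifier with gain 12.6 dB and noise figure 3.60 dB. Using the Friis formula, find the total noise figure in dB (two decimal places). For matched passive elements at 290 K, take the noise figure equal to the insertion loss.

5.93 dB

Convert to linear (a loss of L dB is a gain of −L dB): F_i = 10^(NF_i/10), G_i = 10^(G_i,dB/10)
  Stage 1: F_1 = 10^(4.72/10) = 2.965, G_1 = 10^(−4.72/10) = 0.3373
  Stage 2: F_2 = 10^(1.16/10) = 1.306, G_2 = 10^(19.5/10) = 89.13
  Stage 3: F_3 = 10^(3.60/10) = 2.291, G_3 = 10^(12.6/10) = 18.20
Friis cascade:
  F = 2.965 + (1.306 − 1)/0.3373 + (2.291 − 1)/30.06 = 3.916
NF = 10 log₁₀(3.916) = 5.93 dB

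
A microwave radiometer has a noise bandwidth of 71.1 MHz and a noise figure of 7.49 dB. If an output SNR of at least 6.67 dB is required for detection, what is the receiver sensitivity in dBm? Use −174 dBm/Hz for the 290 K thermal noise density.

Sensitivity = −174 + 10 log₁₀(B) + NF + SNR_min
= −174 + 78.52 + 7.49 + 6.67
= −81.32 dBm → −81.3 dBm

−81.3 dBm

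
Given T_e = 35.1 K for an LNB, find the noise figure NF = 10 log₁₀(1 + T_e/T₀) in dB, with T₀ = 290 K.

0.496 dB

F = 1 + T_e/T₀ = 1 + 35.1/290 = 1.12103
NF = 10 log₁₀(1.12103) = 0.496 dB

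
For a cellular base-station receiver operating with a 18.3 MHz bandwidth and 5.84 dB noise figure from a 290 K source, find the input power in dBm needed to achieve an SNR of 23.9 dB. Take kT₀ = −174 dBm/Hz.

Sensitivity = −174 + 10 log₁₀(B) + NF + SNR_min
= −174 + 72.62 + 5.84 + 23.9
= −71.64 dBm → −71.6 dBm

−71.6 dBm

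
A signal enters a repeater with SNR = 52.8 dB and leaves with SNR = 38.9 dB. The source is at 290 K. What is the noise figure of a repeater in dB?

NF (dB) = SNR_in(dB) − SNR_out(dB) when the source is at T₀
NF = 52.8 − 38.9 = 13.9 dB

13.9 dB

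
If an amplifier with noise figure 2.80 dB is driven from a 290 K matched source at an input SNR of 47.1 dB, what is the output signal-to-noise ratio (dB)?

44.30 dB

By definition F = SNR_in/SNR_out, so in dB: SNR_out = SNR_in − NF
SNR_out = 47.1 − 2.80 = 44.30 dB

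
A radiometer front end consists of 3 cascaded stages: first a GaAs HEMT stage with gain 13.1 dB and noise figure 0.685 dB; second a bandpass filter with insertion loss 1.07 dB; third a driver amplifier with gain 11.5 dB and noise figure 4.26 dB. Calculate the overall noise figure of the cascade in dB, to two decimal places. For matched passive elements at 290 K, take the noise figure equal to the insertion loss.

1.10 dB

Convert to linear (a loss of L dB is a gain of −L dB): F_i = 10^(NF_i/10), G_i = 10^(G_i,dB/10)
  Stage 1: F_1 = 10^(0.685/10) = 1.171, G_1 = 10^(13.1/10) = 20.42
  Stage 2: F_2 = 10^(1.07/10) = 1.279, G_2 = 10^(−1.07/10) = 0.7816
  Stage 3: F_3 = 10^(4.26/10) = 2.667, G_3 = 10^(11.5/10) = 14.13
Friis cascade:
  F = 1.171 + (1.279 − 1)/20.42 + (2.667 − 1)/15.96 = 1.289
NF = 10 log₁₀(1.289) = 1.10 dB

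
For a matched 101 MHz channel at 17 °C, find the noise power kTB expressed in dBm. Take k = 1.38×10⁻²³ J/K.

−93.9 dBm

T = 17 °C + 273.15 = 290.15 K
P_n = kTB = 1.38×10⁻²³ × 290.15 × 1.01×10⁸ = 4.04×10⁻¹³ W
In dBm: 10 log₁₀(4.04×10⁻¹³ / 10⁻³) = −93.9 dBm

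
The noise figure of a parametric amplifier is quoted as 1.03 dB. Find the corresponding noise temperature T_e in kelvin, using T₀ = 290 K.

77.6 K

F = 10^(1.03/10) = 1.26765
T_e = (F − 1)·T₀ = (1.26765 − 1) × 290 = 77.6 K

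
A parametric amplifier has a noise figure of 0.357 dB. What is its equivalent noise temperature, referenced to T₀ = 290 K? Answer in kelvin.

F = 10^(0.357/10) = 1.08568
T_e = (F − 1)·T₀ = (1.08568 − 1) × 290 = 24.8 K

24.8 K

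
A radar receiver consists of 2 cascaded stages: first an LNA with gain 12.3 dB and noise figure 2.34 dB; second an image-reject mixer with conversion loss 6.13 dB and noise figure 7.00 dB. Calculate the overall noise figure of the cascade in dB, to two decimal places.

2.90 dB

Convert to linear (a loss of L dB is a gain of −L dB): F_i = 10^(NF_i/10), G_i = 10^(G_i,dB/10)
  Stage 1: F_1 = 10^(2.34/10) = 1.714, G_1 = 10^(12.3/10) = 16.98
  Stage 2: F_2 = 10^(7.00/10) = 5.012, G_2 = 10^(−6.13/10) = 0.2438
Friis cascade:
  F = 1.714 + (5.012 − 1)/16.98 = 1.950
NF = 10 log₁₀(1.950) = 2.90 dB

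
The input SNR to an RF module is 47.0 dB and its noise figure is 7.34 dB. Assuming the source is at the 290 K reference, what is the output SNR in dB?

By definition F = SNR_in/SNR_out, so in dB: SNR_out = SNR_in − NF
SNR_out = 47.0 − 7.34 = 39.66 dB

39.66 dB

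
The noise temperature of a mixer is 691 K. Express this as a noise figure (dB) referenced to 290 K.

F = 1 + T_e/T₀ = 1 + 691/290 = 3.38276
NF = 10 log₁₀(3.38276) = 5.29 dB

5.29 dB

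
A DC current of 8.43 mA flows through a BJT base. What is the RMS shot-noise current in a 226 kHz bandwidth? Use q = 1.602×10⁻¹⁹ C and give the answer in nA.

24.7 nA

I_n = √(2qI·B)
2qI·B = 2 × 1.602×10⁻¹⁹ × 8.43×10⁻³ × 2.26×10⁵ = 6.10×10⁻¹⁶ A²
I_n = √(6.10×10⁻¹⁶) = 2.47×10⁻⁸ A = 24.7 nA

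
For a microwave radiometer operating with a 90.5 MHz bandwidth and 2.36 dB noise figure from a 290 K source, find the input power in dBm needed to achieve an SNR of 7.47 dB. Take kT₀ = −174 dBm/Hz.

Sensitivity = −174 + 10 log₁₀(B) + NF + SNR_min
= −174 + 79.57 + 2.36 + 7.47
= −84.60 dBm → −84.6 dBm

−84.6 dBm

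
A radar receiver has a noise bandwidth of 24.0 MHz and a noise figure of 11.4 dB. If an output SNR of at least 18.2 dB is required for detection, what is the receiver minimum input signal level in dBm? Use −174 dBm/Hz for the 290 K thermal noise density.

−70.6 dBm

Sensitivity = −174 + 10 log₁₀(B) + NF + SNR_min
= −174 + 73.8 + 11.4 + 18.2
= −70.6 dBm → −70.6 dBm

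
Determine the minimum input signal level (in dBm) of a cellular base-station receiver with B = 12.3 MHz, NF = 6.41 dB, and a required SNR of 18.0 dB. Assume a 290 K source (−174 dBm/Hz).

Sensitivity = −174 + 10 log₁₀(B) + NF + SNR_min
= −174 + 70.9 + 6.41 + 18.0
= −78.69 dBm → −78.7 dBm

−78.7 dBm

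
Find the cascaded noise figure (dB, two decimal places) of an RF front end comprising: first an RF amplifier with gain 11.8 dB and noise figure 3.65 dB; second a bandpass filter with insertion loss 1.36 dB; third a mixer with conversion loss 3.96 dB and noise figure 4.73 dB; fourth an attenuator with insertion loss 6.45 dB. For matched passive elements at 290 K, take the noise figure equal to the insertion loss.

5.17 dB

Convert to linear (a loss of L dB is a gain of −L dB): F_i = 10^(NF_i/10), G_i = 10^(G_i,dB/10)
  Stage 1: F_1 = 10^(3.65/10) = 2.317, G_1 = 10^(11.8/10) = 15.14
  Stage 2: F_2 = 10^(1.36/10) = 1.368, G_2 = 10^(−1.36/10) = 0.7311
  Stage 3: F_3 = 10^(4.73/10) = 2.972, G_3 = 10^(−3.96/10) = 0.4018
  Stage 4: F_4 = 10^(6.45/10) = 4.416, G_4 = 10^(−6.45/10) = 0.2265
Friis cascade:
  F = 2.317 + (1.368 − 1)/15.14 + (2.972 − 1)/11.07 + (4.416 − 1)/4.446 = 3.288
NF = 10 log₁₀(3.288) = 5.17 dB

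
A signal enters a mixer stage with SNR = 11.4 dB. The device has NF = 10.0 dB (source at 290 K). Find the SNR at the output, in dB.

1.4 dB

By definition F = SNR_in/SNR_out, so in dB: SNR_out = SNR_in − NF
SNR_out = 11.4 − 10.0 = 1.4 dB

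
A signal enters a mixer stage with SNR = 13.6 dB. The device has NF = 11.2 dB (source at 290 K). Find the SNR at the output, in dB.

2.4 dB

By definition F = SNR_in/SNR_out, so in dB: SNR_out = SNR_in − NF
SNR_out = 13.6 − 11.2 = 2.4 dB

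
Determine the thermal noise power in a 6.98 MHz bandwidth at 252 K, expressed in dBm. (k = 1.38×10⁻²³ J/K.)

P_n = kTB = 1.38×10⁻²³ × 252 × 6.98×10⁶ = 2.43×10⁻¹⁴ W
In dBm: 10 log₁₀(2.43×10⁻¹⁴ / 10⁻³) = −106.1 dBm

−106.1 dBm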